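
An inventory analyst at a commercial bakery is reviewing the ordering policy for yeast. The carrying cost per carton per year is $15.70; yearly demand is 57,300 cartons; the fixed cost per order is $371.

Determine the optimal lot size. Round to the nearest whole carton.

EOQ = √(2DS/H) = √(2 × 57,300 × 371 / 15.7)
    = √(2,708,063.69) ≈ 1,645.62

1,646 cartons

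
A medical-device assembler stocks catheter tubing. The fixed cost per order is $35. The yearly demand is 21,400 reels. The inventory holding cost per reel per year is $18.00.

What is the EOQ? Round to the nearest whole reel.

288 reels

EOQ = √(2DS/H) = √(2 × 21,400 × 35 / 18)
    = √(83,222.22) ≈ 288.48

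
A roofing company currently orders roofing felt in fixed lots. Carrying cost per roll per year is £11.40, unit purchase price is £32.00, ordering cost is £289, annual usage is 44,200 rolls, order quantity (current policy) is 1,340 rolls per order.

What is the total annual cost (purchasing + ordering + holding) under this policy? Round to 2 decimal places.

Ordering: D/Q × S = 44,200/1,340 × £289 = £9,532.69
Holding:  Q/2 × H = 1,340/2 × £11.4 = £7,638.00
Purchase cost = D·C = 44,200 × 32 = £1,414,400.00
Total = £9,532.69 + £7,638.00 + £1,414,400.00 = £1,431,570.69

£1,431,570.69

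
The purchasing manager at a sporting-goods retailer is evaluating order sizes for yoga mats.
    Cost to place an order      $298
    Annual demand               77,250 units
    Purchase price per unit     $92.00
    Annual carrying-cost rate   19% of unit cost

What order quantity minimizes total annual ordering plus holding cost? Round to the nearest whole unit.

1,623 units

H = i·C = 0.19 × $92 = $17.4800 per unit-year
Optimal lot size Q* = (2 × 77,250 × $298 / $17.48)^½ ≈ 1,622.94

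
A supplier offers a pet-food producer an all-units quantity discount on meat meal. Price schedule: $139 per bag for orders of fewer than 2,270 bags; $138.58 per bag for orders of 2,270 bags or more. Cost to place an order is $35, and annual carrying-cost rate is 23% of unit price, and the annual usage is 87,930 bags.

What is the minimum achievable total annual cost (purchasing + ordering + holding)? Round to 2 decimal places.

H₁ = 23%×$139 = $31.9700;  H₂ = 23%×$138.58 = $31.8734
EOQ₁ = √(2×87,930×35/31.9700) = 438.78  (< 2,270, feasible at tier 1)
EOQ₂ = √(2×87,930×35/31.8734) = 439.44  (< 2,270 → use Q = 2,270 at tier-2 price)
TC(tier 1 (EOQ₁), Q≈438.8) = $12,236,297.78
TC(tier 2, Q≈2,270.0) = $12,222,871.46
Minimum at tier 2: $12,222,871.46

$12,222,871.46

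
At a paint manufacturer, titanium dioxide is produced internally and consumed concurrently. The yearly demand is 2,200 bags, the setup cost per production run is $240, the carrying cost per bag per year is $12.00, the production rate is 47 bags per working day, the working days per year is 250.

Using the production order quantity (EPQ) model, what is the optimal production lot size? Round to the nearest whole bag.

Daily demand d = 2,200/250 = 8.800; p = 47; 1 − d/p = 0.81277
EPQ = √(2DS / (H(1 − d/p)))
    = √(2 × 2,200 × 240 / (12 × 0.81277)) ≈ 329.05

329 bags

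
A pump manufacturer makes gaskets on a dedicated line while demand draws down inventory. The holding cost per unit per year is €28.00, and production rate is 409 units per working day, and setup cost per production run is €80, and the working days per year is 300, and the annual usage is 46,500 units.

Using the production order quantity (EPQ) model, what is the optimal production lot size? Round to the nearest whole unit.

Daily demand d = 46,500/300 = 155.000; p = 409; 1 − d/p = 0.62103
EPQ = √(2DS / (H(1 − d/p)))
    = √(2 × 46,500 × 80 / (28 × 0.62103)) ≈ 654.11

654 units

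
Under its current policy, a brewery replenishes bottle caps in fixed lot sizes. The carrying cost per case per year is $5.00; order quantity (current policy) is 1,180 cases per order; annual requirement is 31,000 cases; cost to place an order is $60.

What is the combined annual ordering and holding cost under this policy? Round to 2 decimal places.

Orders/yr = 31,000/1,180 = 26.271; ordering cost = 26.271 × $60 = $1,576.27
Average inventory = 1,180/2 = 590; holding cost = 590 × $5 = $2,950.00
Total = $1,576.27 + $2,950.00 = $4,526.27

$4,526.27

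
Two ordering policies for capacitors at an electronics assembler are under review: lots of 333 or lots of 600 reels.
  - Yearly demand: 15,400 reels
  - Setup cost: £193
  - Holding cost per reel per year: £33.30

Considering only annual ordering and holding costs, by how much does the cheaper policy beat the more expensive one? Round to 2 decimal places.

Annual cost at Q: ordering D·S/Q plus holding Q·H/2.
TC(333) = (15,400/333)×193 + (333/2)×33.3 = £14,469.98
TC(600) = (15,400/600)×193 + (600/2)×33.3 = £14,943.67
|ΔTC| = |£14,469.98 − £14,943.67| = £473.69

£473.69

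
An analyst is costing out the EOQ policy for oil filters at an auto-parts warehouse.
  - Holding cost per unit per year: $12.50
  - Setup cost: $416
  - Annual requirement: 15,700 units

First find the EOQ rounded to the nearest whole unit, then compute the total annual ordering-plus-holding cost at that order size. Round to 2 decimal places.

$12,778.11

EOQ = √(2DS/H) = √(2 × 15,700 × 416 / 12.5)
    = √(1,044,992.00) ≈ 1,022.25 → Q = 1,022 units
Ordering: D/Q × S = 15,700/1,022 × $416 = $6,390.61
Holding:  Q/2 × H = 1,022/2 × $12.5 = $6,387.50
Total = $6,390.61 + $6,387.50 = $12,778.11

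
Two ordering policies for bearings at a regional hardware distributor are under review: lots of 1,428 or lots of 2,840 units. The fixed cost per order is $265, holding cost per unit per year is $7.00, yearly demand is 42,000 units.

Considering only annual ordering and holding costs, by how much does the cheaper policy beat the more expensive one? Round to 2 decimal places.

$1,066.90

For each Q, cost = (D/Q)·S + (Q/2)·H.
TC(1,428) = (42,000/1,428)×265 + (1,428/2)×7 = $12,792.12
TC(2,840) = (42,000/2,840)×265 + (2,840/2)×7 = $13,859.01
Lots of 1,428 are cheaper by $1,066.90.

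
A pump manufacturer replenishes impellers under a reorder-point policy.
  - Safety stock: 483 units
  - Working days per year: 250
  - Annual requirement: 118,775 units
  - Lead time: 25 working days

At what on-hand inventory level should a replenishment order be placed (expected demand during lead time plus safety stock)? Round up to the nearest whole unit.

Daily demand d = 118,775 / 250 = 475.100 units/day
Demand during lead time = 475.100 × 25 = 11,877.50
Reorder point = 11,877.50 + 483 = 12,360.50 → round up

12,361 units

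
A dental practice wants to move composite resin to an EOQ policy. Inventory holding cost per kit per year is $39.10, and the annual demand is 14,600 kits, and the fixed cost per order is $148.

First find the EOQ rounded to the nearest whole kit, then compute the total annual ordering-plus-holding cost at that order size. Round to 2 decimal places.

$12,999.03

2DS/H = 2·14,600·148/39.1 = 110,526.85
EOQ = √110,526.85 ≈ 332.46 → Q = 332 kits
Annual ordering cost = (D/Q)·S = (14,600/332) × 148 = $6,508.43
Annual holding cost  = (Q/2)·H = (332/2) × 39.1 = $6,490.60
Total = $6,508.43 + $6,490.60 = $12,999.03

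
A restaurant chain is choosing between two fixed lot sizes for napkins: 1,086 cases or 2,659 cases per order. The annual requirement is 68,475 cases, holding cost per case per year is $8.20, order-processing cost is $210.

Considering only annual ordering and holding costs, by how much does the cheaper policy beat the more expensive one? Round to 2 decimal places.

Annual cost at Q: ordering D·S/Q plus holding Q·H/2.
TC(1,086) = (68,475/1,086)×210 + (1,086/2)×8.2 = $17,693.62
TC(2,659) = (68,475/2,659)×210 + (2,659/2)×8.2 = $16,309.85
Cheaper: Q = 2,659.  Difference = $1,383.77

$1,383.77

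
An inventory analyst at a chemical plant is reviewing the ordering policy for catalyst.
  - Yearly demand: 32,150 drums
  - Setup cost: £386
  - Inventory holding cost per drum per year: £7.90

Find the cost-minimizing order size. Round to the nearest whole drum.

Q* = √(2·D·S / H) = √(2·32,150·386 / 7.9) = √3,141,746.8 ≈ 1,772.50

1,772 drums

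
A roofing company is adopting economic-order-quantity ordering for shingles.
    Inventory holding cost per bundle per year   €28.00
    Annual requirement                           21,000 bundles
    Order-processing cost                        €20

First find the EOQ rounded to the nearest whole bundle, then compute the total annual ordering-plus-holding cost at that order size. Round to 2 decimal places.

EOQ = √(2DS/H) = √(2 × 21,000 × 20 / 28)
    = √(30,000.00) ≈ 173.21 → Q = 173 bundles
Annual ordering cost = (D/Q)·S = (21,000/173) × 20 = €2,427.75
Annual holding cost  = (Q/2)·H = (173/2) × 28 = €2,422.00
Total = €2,427.75 + €2,422.00 = €4,849.75

€4,849.75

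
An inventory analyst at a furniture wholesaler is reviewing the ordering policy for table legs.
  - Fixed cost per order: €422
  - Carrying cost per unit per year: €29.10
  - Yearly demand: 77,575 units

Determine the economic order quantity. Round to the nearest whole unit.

1,500 units

Optimal lot size Q* = (2 × 77,575 × €422 / €29.1)^½ ≈ 1,499.98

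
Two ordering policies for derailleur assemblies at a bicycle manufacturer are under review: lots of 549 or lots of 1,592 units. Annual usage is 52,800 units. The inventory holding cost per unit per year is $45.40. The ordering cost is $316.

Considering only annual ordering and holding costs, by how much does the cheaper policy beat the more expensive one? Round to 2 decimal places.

$3,765.25

TC(Q) = (D/Q)S + (Q/2)H
TC(549) = (52,800/549)×316 + (549/2)×45.4 = $42,853.56
TC(1,592) = (52,800/1,592)×316 + (1,592/2)×45.4 = $46,618.80
Lots of 549 are cheaper by $3,765.25.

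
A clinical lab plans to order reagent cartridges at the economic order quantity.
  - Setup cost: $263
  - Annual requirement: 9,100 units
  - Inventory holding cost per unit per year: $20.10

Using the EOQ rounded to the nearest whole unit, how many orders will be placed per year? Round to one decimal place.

2DS/H = 2·9,100·263/20.1 = 238,139.30
EOQ = √238,139.30 ≈ 488.00 → Q = 488
N = D/Q = 9,100/488 ≈ 18.648 orders/yr

18.6 orders per year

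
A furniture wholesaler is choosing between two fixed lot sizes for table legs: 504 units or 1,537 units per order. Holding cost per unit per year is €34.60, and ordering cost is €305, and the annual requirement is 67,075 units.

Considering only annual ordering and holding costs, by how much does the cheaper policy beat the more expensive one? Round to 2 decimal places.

€9,409.86

For each Q, cost = (D/Q)·S + (Q/2)·H.
TC(504) = (67,075/504)×305 + (504/2)×34.6 = €49,310.22
TC(1,537) = (67,075/1,537)×305 + (1,537/2)×34.6 = €39,900.36
Lots of 1,537 are cheaper by €9,409.86.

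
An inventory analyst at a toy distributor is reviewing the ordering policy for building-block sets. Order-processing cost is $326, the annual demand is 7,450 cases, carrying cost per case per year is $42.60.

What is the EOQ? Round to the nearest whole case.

338 cases

EOQ = √(2DS/H) = √(2 × 7,450 × 326 / 42.6)
    = √(114,023.47) ≈ 337.67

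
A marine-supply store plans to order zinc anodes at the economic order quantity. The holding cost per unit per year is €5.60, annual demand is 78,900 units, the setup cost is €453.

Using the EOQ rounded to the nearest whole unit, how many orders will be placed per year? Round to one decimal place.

Q* = √(2·D·S / H) = √(2·78,900·453 / 5.6) = √12,764,892.9 ≈ 3,572.80 → Q = 3,573
N = D/Q = 78,900/3,573 ≈ 22.082 orders/yr

22.1 orders per year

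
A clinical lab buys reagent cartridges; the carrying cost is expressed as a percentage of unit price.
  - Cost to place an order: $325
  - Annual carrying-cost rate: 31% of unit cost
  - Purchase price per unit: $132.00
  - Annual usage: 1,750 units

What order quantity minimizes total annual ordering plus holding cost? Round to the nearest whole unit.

167 units

H = i·C = 0.31 × $132 = $40.9200 per unit-year
Optimal lot size Q* = (2 × 1,750 × $325 / $40.92)^½ ≈ 166.73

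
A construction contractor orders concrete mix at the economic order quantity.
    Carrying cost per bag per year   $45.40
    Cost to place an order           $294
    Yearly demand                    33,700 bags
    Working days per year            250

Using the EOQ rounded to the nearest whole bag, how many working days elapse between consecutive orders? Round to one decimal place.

EOQ = √(2DS/H) = √(2 × 33,700 × 294 / 45.4)
    = √(436,466.96) ≈ 660.66 → Q = 661 bags
T = Q/D × 250 days = 661/33,700 × 250 = 4.904 days

4.9 days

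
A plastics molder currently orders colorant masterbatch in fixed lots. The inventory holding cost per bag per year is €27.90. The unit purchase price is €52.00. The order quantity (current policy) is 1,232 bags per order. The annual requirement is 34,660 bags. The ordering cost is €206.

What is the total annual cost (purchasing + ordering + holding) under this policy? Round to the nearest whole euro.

€1,825,302

Annual ordering cost = (D/Q)·S = (34,660/1,232) × 206 = €5,795.42
Annual holding cost  = (Q/2)·H = (1,232/2) × 27.9 = €17,186.40
Purchase cost = D·C = 34,660 × 52 = €1,802,320.00
Total = €5,795.42 + €17,186.40 + €1,802,320.00 = €1,825,301.82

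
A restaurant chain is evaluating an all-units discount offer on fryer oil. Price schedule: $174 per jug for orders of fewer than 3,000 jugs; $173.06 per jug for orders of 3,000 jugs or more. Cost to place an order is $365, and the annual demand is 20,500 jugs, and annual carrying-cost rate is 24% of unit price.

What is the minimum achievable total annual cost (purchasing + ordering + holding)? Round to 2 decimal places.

H₁ = 24%×$174 = $41.7600;  H₂ = 24%×$173.06 = $41.5344
EOQ₁ = √(2×20,500×365/41.7600) = 598.63  (< 3,000, feasible at tier 1)
EOQ₂ = √(2×20,500×365/41.5344) = 600.25  (< 3,000 → use Q = 3,000 at tier-2 price)
TC(tier 1 (EOQ₁), Q≈598.6) = $3,591,998.77
TC(tier 2, Q≈3,000.0) = $3,612,525.77
Minimum at tier 1 (EOQ₁): $3,591,998.77

$3,591,998.77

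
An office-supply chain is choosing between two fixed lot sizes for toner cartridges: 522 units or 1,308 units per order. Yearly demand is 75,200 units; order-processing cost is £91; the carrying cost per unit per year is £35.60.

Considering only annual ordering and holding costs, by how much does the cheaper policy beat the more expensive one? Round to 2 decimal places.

Annual cost at Q: ordering D·S/Q plus holding Q·H/2.
TC(522) = (75,200/522)×91 + (522/2)×35.6 = £22,401.18
TC(1,308) = (75,200/1,308)×91 + (1,308/2)×35.6 = £28,514.20
|ΔTC| = |£22,401.18 − £28,514.20| = £6,113.03

£6,113.03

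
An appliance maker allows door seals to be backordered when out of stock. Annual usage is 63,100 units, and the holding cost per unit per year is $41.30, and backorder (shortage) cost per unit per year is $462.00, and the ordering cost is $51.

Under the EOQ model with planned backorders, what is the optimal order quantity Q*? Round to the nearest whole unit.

412 units

Basic EOQ = √(2·63,100·51/41.3) = 394.766
Backorder adjustment √((H+b)/b) = √((41.3+462)/462) = 1.0437
Q* = 394.766 × 1.0437 ≈ 412.03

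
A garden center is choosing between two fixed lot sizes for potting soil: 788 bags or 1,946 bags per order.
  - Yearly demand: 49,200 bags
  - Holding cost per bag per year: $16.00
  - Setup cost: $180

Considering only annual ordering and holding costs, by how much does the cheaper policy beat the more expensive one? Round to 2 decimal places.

For each Q, cost = (D/Q)·S + (Q/2)·H.
TC(788) = (49,200/788)×180 + (788/2)×16 = $17,542.58
TC(1,946) = (49,200/1,946)×180 + (1,946/2)×16 = $20,118.87
Cheaper: Q = 788.  Difference = $2,576.29

$2,576.29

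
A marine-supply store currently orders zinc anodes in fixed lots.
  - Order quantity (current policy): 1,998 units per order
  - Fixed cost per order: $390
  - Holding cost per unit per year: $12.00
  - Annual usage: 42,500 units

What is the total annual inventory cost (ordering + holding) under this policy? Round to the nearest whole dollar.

Orders/yr = 42,500/1,998 = 21.271; ordering cost = 21.271 × $390 = $8,295.80
Average inventory = 1,998/2 = 999; holding cost = 999 × $12 = $11,988.00
Total = $8,295.80 + $11,988.00 = $20,283.80

$20,284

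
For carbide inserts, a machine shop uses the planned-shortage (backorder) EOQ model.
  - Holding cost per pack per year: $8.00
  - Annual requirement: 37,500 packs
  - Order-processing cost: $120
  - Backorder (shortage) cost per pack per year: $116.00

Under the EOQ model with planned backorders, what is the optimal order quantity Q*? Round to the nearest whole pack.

1,097 packs

Q* = √(2DS/H) · √((H + b)/b)
   = √(2 × 37,500 × 120 / 8) · √((8 + 116) / 116)
   = 1,060.660 × 1.0339 ≈ 1,096.62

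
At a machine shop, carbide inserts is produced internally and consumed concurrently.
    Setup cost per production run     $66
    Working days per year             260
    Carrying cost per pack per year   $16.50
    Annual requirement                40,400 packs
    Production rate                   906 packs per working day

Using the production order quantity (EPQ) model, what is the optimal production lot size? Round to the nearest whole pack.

625 packs

Daily demand d = 40,400/260 = 155.385; p = 906; 1 − d/p = 0.82849
EPQ = √(2DS / (H(1 − d/p)))
    = √(2 × 40,400 × 66 / (16.5 × 0.82849)) ≈ 624.58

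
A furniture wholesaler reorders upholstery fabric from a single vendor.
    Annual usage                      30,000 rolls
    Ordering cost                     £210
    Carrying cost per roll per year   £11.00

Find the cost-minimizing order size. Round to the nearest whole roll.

1,070 rolls

Optimal lot size Q* = (2 × 30,000 × £210 / £11)^½ ≈ 1,070.26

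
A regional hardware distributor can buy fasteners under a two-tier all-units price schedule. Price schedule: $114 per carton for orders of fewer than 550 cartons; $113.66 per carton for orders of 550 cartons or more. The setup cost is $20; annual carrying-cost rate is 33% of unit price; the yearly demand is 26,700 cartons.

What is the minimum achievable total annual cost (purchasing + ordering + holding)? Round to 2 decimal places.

H₁ = 33%×$114 = $37.6200;  H₂ = 33%×$113.66 = $37.5078
EOQ₁ = √(2×26,700×20/37.6200) = 168.49  (< 550, feasible at tier 1)
EOQ₂ = √(2×26,700×20/37.5078) = 168.74  (< 550 → use Q = 550 at tier-2 price)
TC(tier 1 (EOQ₁), Q≈168.5) = $3,050,138.62
TC(tier 2, Q≈550.0) = $3,046,007.55
Minimum at tier 2: $3,046,007.55

$3,046,007.55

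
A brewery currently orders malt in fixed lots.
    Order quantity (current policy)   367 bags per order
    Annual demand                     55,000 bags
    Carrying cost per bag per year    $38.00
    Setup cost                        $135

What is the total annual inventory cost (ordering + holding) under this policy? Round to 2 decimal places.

Ordering: D/Q × S = 55,000/367 × $135 = $20,231.61
Holding:  Q/2 × H = 367/2 × $38 = $6,973.00
Total = $20,231.61 + $6,973.00 = $27,204.61

$27,204.61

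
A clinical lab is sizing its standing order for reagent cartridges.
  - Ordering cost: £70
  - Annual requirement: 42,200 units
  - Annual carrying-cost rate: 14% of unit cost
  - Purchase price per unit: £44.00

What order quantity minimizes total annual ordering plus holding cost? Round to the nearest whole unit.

H = i·C = 0.14 × £44 = £6.1600 per unit-year
2DS/H = 2·42,200·70/6.16 = 959,090.91
EOQ = √959,090.91 ≈ 979.33

979 units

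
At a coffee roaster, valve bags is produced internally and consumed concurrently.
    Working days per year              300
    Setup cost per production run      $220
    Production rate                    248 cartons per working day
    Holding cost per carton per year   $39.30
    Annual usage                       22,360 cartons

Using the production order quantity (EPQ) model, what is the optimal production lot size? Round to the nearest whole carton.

Daily demand d = 22,360/300 = 74.533; p = 248; 1 − d/p = 0.69946
EPQ = √(2DS / (H(1 − d/p)))
    = √(2 × 22,360 × 220 / (39.3 × 0.69946)) ≈ 598.25

598 cartons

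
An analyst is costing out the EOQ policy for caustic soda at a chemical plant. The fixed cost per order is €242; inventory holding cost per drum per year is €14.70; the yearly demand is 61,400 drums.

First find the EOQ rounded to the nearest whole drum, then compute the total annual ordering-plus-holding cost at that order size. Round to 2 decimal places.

€20,900.93

2DS/H = 2·61,400·242/14.7 = 2,021,605.44
EOQ = √2,021,605.44 ≈ 1,421.83 → Q = 1,422 drums
Orders/yr = 61,400/1,422 = 43.179; ordering cost = 43.179 × €242 = €10,449.23
Average inventory = 1,422/2 = 711; holding cost = 711 × €14.7 = €10,451.70
Total = €10,449.23 + €10,451.70 = €20,900.93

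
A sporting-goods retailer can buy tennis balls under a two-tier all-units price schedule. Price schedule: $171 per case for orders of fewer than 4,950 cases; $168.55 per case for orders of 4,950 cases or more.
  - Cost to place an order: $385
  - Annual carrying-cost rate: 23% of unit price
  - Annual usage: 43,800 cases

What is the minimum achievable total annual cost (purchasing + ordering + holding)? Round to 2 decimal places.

$7,481,843.75

H₁ = 23%×$171 = $39.3300;  H₂ = 23%×$168.55 = $38.7665
EOQ₁ = √(2×43,800×385/39.3300) = 926.02  (< 4,950, feasible at tier 1)
EOQ₂ = √(2×43,800×385/38.7665) = 932.73  (< 4,950 → use Q = 4,950 at tier-2 price)
TC(tier 1 (EOQ₁), Q≈926.0) = $7,526,220.37
TC(tier 2, Q≈4,950.0) = $7,481,843.75
Minimum at tier 2: $7,481,843.75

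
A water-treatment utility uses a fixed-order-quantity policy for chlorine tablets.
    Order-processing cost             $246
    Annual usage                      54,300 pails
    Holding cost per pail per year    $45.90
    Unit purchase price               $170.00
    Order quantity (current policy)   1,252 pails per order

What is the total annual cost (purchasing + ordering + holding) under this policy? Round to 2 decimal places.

$9,270,402.57

Annual ordering cost = (D/Q)·S = (54,300/1,252) × 246 = $10,669.17
Annual holding cost  = (Q/2)·H = (1,252/2) × 45.9 = $28,733.40
Purchase cost = D·C = 54,300 × 170 = $9,231,000.00
Total = $10,669.17 + $28,733.40 + $9,231,000.00 = $9,270,402.57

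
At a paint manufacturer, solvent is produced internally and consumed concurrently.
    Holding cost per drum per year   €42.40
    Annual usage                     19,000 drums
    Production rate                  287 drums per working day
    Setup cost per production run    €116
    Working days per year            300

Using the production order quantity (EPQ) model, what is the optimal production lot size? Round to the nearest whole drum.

365 drums

Daily demand d = 19,000/300 = 63.333; p = 287; 1 − d/p = 0.77933
EPQ = √(2DS / (H(1 − d/p)))
    = √(2 × 19,000 × 116 / (42.4 × 0.77933)) ≈ 365.24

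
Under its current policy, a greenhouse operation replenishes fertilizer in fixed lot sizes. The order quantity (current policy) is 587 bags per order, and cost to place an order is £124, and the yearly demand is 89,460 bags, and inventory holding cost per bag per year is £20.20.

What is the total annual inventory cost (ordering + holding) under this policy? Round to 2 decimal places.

Orders/yr = 89,460/587 = 152.402; ordering cost = 152.402 × £124 = £18,897.85
Average inventory = 587/2 = 293.5; holding cost = 293.5 × £20.2 = £5,928.70
Total = £18,897.85 + £5,928.70 = £24,826.55

£24,826.55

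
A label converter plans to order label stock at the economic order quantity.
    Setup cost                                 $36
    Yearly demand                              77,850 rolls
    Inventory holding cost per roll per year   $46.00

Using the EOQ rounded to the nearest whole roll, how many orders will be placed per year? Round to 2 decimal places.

Optimal lot size Q* = (2 × 77,850 × $36 / $46)^½ ≈ 349.07 → Q = 349
Orders per year = D/Q = 77,850 / 349 = 223.066

223.07 orders per year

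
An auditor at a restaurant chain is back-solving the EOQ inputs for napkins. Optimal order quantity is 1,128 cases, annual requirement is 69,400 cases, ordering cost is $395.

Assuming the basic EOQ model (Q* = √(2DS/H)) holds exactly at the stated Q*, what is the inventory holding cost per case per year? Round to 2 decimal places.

$43.09

EOQ relation: Q² = 2DS/H, so rearrange for the unknown.
H = 2DS / Q² = 2 × 69,400 × 395 / 1,128² = 43.0892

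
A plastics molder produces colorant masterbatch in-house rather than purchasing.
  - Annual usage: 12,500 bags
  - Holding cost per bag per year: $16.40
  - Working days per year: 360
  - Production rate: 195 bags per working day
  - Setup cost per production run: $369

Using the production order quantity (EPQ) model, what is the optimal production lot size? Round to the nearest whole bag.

Daily demand d = 12,500/360 = 34.722; p = 195; 1 − d/p = 0.82194
EPQ = √(2DS / (H(1 − d/p)))
    = √(2 × 12,500 × 369 / (16.4 × 0.82194)) ≈ 827.26

827 bags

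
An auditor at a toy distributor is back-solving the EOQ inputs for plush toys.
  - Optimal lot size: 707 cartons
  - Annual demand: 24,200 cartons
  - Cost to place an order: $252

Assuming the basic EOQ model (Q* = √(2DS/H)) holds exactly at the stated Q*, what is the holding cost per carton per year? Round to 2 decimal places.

EOQ relation: Q² = 2DS/H, so rearrange for the unknown.
H = 2DS / Q² = 2 × 24,200 × 252 / 707² = 24.4010

$24.40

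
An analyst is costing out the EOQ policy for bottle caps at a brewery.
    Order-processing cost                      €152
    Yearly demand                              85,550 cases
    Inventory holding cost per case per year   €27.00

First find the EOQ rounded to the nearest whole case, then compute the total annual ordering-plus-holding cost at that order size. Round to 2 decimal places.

Optimal lot size Q* = (2 × 85,550 × €152 / €27)^½ ≈ 981.44 → Q = 981 cases
Annual ordering cost = (D/Q)·S = (85,550/981) × 152 = €13,255.45
Annual holding cost  = (Q/2)·H = (981/2) × 27 = €13,243.50
Total = €13,255.45 + €13,243.50 = €26,498.95

€26,498.95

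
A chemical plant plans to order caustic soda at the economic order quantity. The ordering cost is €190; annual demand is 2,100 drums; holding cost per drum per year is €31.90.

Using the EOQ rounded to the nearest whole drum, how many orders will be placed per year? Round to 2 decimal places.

2DS/H = 2·2,100·190/31.9 = 25,015.67
EOQ = √25,015.67 ≈ 158.16 → Q = 158
N = D/Q = 2,100/158 ≈ 13.291 orders/yr

13.29 orders per year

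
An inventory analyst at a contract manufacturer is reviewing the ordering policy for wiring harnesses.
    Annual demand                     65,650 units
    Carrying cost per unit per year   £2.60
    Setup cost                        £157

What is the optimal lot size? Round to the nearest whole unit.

2,816 units

2DS/H = 2·65,650·157/2.6 = 7,928,500.00
EOQ = √7,928,500.00 ≈ 2,815.76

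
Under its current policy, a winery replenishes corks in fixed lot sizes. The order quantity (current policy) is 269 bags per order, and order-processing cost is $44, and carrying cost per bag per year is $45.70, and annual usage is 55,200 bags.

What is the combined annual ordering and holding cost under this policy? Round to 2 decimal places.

$15,175.65

Orders/yr = 55,200/269 = 205.204; ordering cost = 205.204 × $44 = $9,029.00
Average inventory = 269/2 = 134.5; holding cost = 134.5 × $45.7 = $6,146.65
Total = $9,029.00 + $6,146.65 = $15,175.65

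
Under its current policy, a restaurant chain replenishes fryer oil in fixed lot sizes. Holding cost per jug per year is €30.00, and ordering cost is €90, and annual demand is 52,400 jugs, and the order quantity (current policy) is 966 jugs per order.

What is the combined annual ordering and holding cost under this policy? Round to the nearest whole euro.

Annual ordering cost = (D/Q)·S = (52,400/966) × 90 = €4,881.99
Annual holding cost  = (Q/2)·H = (966/2) × 30 = €14,490.00
Total = €4,881.99 + €14,490.00 = €19,371.99

€19,372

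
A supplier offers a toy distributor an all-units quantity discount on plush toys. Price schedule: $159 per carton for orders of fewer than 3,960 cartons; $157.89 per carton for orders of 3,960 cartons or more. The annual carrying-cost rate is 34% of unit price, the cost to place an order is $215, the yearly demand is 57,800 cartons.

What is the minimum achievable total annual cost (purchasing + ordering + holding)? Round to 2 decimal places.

H₁ = 34%×$159 = $54.0600;  H₂ = 34%×$157.89 = $53.6826
EOQ₁ = √(2×57,800×215/54.0600) = 678.05  (< 3,960, feasible at tier 1)
EOQ₂ = √(2×57,800×215/53.6826) = 680.43  (< 3,960 → use Q = 3,960 at tier-2 price)
TC(tier 1 (EOQ₁), Q≈678.0) = $9,226,855.25
TC(tier 2, Q≈3,960.0) = $9,235,471.68
Minimum at tier 1 (EOQ₁): $9,226,855.25

$9,226,855.25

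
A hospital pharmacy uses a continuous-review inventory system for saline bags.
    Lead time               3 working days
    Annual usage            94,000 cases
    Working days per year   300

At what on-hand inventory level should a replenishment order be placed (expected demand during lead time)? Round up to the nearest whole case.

940 cases

Daily demand d = 94,000 / 300 = 313.333 cases/day
Demand during lead time = 313.333 × 3 = 940.00
Reorder point = 940.00 → round up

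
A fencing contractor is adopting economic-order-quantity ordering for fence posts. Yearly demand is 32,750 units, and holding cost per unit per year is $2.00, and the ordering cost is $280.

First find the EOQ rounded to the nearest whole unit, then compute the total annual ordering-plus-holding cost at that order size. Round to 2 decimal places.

Q* = √(2·D·S / H) = √(2·32,750·280 / 2) = √9,170,000.0 ≈ 3,028.20 → Q = 3,028 units
Orders/yr = 32,750/3,028 = 10.816; ordering cost = 10.816 × $280 = $3,028.40
Average inventory = 3,028/2 = 1514; holding cost = 1514 × $2 = $3,028.00
Total = $3,028.40 + $3,028.00 = $6,056.40

$6,056.40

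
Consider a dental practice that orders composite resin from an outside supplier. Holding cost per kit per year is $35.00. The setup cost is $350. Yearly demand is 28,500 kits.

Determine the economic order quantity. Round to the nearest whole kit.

Q* = √(2·D·S / H) = √(2·28,500·350 / 35) = √570,000.0 ≈ 754.98

755 kits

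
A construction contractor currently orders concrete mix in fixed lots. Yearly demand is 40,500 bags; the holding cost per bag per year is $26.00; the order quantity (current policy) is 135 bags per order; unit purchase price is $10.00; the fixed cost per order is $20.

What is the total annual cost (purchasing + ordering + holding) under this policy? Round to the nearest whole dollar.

Ordering: D/Q × S = 40,500/135 × $20 = $6,000.00
Holding:  Q/2 × H = 135/2 × $26 = $1,755.00
Purchase cost = D·C = 40,500 × 10 = $405,000.00
Total = $6,000.00 + $1,755.00 + $405,000.00 = $412,755.00

$412,755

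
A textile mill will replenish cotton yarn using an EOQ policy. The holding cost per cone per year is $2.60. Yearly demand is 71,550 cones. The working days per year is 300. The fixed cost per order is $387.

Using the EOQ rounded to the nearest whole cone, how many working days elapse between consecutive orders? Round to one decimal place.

19.4 days

EOQ = √(2DS/H) = √(2 × 71,550 × 387 / 2.6)
    = √(21,299,884.62) ≈ 4,615.18 → Q = 4,615 cones
Days between orders = 300 / (D/Q) = 300 / 15.504 ≈ 19.350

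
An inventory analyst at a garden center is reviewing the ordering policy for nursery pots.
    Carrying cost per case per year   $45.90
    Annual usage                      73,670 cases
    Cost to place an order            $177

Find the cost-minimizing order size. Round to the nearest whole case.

754 cases

Q* = √(2·D·S / H) = √(2·73,670·177 / 45.9) = √568,173.9 ≈ 753.77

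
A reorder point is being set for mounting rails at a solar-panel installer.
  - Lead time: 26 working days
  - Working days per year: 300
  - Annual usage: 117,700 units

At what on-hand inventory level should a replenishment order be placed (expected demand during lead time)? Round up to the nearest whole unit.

10,201 units

Daily demand d = 117,700 / 300 = 392.333 units/day
Demand during lead time = 392.333 × 26 = 10,200.67
Reorder point = 10,200.67 → round up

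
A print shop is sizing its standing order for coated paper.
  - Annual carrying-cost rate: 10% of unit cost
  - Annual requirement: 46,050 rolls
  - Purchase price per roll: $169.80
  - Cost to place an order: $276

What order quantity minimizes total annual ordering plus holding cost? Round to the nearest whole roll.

1,224 rolls

H = i·C = 0.1 × $169.8 = $16.9800 per roll-year
2DS/H = 2·46,050·276/16.98 = 1,497,031.80
EOQ = √1,497,031.80 ≈ 1,223.53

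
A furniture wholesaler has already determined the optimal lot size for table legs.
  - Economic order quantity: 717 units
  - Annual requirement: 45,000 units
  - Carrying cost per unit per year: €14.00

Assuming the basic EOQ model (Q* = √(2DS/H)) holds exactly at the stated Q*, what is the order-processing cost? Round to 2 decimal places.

€79.97

EOQ relation: Q² = 2DS/H, so rearrange for the unknown.
S = Q²H / (2D) = 717² × 14 / (2 × 45,000) = 79.9694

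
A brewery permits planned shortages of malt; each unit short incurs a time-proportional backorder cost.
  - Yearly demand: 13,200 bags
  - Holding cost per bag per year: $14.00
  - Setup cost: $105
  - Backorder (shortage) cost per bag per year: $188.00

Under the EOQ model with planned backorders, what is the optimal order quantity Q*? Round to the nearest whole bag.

461 bags

Basic EOQ = √(2·13,200·105/14) = 444.972
Backorder adjustment √((H+b)/b) = √((14+188)/188) = 1.0366
Q* = 444.972 × 1.0366 ≈ 461.24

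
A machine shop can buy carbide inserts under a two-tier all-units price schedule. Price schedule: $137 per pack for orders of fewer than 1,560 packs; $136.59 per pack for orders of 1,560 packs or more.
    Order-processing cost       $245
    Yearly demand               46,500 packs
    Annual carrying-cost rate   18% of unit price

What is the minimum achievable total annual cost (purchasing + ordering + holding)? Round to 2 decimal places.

$6,377,915.12

H₁ = 18%×$137 = $24.6600;  H₂ = 18%×$136.59 = $24.5862
EOQ₁ = √(2×46,500×245/24.6600) = 961.23  (< 1,560, feasible at tier 1)
EOQ₂ = √(2×46,500×245/24.5862) = 962.67  (< 1,560 → use Q = 1,560 at tier-2 price)
TC(tier 1 (EOQ₁), Q≈961.2) = $6,394,203.97
TC(tier 2, Q≈1,560.0) = $6,377,915.12
Minimum at tier 2: $6,377,915.12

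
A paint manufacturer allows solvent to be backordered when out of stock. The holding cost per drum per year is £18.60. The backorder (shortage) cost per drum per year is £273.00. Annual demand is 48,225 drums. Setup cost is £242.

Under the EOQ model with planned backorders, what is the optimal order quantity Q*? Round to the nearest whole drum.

1,158 drums

Basic EOQ = √(2·48,225·242/18.6) = 1,120.217
Backorder adjustment √((H+b)/b) = √((18.6+273)/273) = 1.0335
Q* = 1,120.217 × 1.0335 ≈ 1,157.75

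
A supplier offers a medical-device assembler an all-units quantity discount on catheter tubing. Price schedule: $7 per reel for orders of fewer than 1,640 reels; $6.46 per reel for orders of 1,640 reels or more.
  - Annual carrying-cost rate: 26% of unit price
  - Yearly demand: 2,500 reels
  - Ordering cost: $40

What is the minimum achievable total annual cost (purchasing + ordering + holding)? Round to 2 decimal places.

H₁ = 26%×$7 = $1.8200;  H₂ = 26%×$6.46 = $1.6796
EOQ₁ = √(2×2,500×40/1.8200) = 331.50  (< 1,640, feasible at tier 1)
EOQ₂ = √(2×2,500×40/1.6796) = 345.07  (< 1,640 → use Q = 1,640 at tier-2 price)
TC(tier 1 (EOQ₁), Q≈331.5) = $18,103.32
TC(tier 2, Q≈1,640.0) = $17,588.25
Minimum at tier 2: $17,588.25

$17,588.25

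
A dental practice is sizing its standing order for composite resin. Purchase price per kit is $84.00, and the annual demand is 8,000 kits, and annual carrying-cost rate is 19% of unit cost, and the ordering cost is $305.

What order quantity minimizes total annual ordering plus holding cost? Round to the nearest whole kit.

553 kits

H = i·C = 0.19 × $84 = $15.9600 per kit-year
EOQ = √(2DS/H) = √(2 × 8,000 × 305 / 15.96)
    = √(305,764.41) ≈ 552.96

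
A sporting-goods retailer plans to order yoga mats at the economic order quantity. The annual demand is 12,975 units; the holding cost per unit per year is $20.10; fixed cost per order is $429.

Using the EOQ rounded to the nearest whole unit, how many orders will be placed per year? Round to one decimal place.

2DS/H = 2·12,975·429/20.1 = 553,858.21
EOQ = √553,858.21 ≈ 744.22 → Q = 744
Orders per year = D/Q = 12,975 / 744 = 17.440

17.4 orders per year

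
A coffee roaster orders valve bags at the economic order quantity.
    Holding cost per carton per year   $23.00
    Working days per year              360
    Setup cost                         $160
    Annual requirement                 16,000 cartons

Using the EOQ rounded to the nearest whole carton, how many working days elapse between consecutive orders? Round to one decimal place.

Optimal lot size Q* = (2 × 16,000 × $160 / $23)^½ ≈ 471.81 → Q = 472 cartons
Days between orders = 360 / (D/Q) = 360 / 33.898 ≈ 10.620

10.6 days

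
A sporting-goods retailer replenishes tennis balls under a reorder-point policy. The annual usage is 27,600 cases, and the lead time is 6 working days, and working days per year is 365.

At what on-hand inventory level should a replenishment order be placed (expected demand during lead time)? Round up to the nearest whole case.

Daily demand d = 27,600 / 365 = 75.616 cases/day
Demand during lead time = 75.616 × 6 = 453.70
Reorder point = 453.70 → round up

454 cases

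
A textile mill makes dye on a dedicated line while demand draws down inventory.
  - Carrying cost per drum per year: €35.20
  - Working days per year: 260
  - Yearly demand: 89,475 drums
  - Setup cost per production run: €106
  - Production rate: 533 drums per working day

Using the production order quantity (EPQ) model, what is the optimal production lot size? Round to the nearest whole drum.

d = 89,475/260 = 344.1346 drums/day;  effective holding cost H(1 − d/p) = 35.2·(1 − 344.1346/533) = 12.47291
Q* = √(2DS / H_eff) = √(2·89,475·106 / 12.47291) ≈ 1,233.20

1,233 drums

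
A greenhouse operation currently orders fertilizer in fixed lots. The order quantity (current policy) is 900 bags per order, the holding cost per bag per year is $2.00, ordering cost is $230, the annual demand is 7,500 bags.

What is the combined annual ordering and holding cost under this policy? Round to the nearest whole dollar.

$2,817

Annual ordering cost = (D/Q)·S = (7,500/900) × 230 = $1,916.67
Annual holding cost  = (Q/2)·H = (900/2) × 2 = $900.00
Total = $1,916.67 + $900.00 = $2,816.67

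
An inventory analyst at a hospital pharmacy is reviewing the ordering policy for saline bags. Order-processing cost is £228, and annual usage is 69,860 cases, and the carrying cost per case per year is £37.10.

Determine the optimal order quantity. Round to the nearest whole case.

927 cases

Q* = √(2·D·S / H) = √(2·69,860·228 / 37.1) = √858,656.6 ≈ 926.64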